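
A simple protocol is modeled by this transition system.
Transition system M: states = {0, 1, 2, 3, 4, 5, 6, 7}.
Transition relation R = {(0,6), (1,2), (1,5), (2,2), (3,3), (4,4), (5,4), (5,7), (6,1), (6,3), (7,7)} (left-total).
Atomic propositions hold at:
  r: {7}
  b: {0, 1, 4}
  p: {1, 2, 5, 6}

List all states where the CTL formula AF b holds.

AF b: least fixpoint, start Z0 = {0, 1, 4}, add states with every successor in Z. Already a fixed point.
Sat(AF b) = {0, 1, 4}

{0, 1, 4}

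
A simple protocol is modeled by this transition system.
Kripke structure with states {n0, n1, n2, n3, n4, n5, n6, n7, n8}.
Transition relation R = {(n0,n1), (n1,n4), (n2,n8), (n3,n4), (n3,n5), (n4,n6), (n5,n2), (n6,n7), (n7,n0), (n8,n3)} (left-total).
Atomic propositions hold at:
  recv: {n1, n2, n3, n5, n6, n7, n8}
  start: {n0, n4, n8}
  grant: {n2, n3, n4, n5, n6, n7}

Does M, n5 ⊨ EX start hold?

No

Sat(EX start) = {s : some successor in {n0, n4, n8}} = {n1, n2, n3, n7}
n5 ∉ Sat(EX start) = {n1, n2, n3, n7}, so the formula does not hold at n5.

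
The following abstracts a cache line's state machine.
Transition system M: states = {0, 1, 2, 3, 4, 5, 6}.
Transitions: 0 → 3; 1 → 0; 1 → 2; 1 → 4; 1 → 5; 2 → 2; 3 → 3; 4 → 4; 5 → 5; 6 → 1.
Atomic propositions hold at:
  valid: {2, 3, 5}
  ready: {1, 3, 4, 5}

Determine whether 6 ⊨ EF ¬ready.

Sat(¬ready) = {0, 2, 6}
EF ¬ready: least fixpoint, start Z0 = {0, 2, 6}, add states with some successor in Z. Z1 = {0, 1, 2, 6}; fixed.
Sat(EF ¬ready) = {0, 1, 2, 6}
6 ∈ Sat(EF ¬ready) = {0, 1, 2, 6}, so the formula holds at 6.

Yes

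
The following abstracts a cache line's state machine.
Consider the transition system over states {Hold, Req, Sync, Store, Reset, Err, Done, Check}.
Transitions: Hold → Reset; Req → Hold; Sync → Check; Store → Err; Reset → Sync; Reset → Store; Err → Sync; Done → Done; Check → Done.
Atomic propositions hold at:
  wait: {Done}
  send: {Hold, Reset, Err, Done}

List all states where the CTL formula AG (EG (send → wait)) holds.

Sat(send → wait) = {Req, Sync, Store, Done, Check}
EG (send → wait): greatest fixpoint, start Z0 = {Req, Sync, Store, Done, Check}, keep only states in Sat with some successor in Z. Z1 = {Sync, Done, Check}; fixed.
Sat(EG (send → wait)) = {Sync, Done, Check}
AG (EG (send → wait)): greatest fixpoint, start Z0 = {Sync, Done, Check}, keep only states in Sat with every successor in Z. Already a fixed point.
Sat(AG (EG (send → wait))) = {Sync, Done, Check}

{Sync, Done, Check}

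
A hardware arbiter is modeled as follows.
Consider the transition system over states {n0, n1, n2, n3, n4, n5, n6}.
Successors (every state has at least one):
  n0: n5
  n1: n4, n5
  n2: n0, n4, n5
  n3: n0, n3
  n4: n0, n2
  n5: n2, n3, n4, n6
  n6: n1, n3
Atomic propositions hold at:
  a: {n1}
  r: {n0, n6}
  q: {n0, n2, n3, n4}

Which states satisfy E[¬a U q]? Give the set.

Sat(¬a) = {n0, n2, n3, n4, n5, n6}
E[¬a U q]: least fixpoint, start Z0 = Sat(q) = {n0, n2, n3, n4}, add states in Sat(¬a) with some successor in Z. Z1 = {n0, n2, n3, n4, n5, n6}; fixed.
Sat(E[¬a U q]) = {n0, n2, n3, n4, n5, n6}

{n0, n2, n3, n4, n5, n6}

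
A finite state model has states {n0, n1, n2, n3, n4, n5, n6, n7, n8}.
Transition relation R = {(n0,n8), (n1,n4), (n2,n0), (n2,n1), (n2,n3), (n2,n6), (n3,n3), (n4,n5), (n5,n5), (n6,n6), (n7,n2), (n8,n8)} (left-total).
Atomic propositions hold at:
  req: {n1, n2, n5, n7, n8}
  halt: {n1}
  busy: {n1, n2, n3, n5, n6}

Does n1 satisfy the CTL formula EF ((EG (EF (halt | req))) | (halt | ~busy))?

Yes

Sat(halt | req) = {n1, n2, n5, n7, n8}
EF (halt | req): least fixpoint, start Z0 = {n1, n2, n5, n7, n8}, add states with some successor in Z. Z1 = {n0, n1, n2, n4, n5, n7, n8}; fixed.
Sat(EF (halt | req)) = {n0, n1, n2, n4, n5, n7, n8}
EG (EF (halt | req)): greatest fixpoint, start Z0 = {n0, n1, n2, n4, n5, n7, n8}, keep only states in Sat with some successor in Z. Already a fixed point.
Sat(EG (EF (halt | req))) = {n0, n1, n2, n4, n5, n7, n8}
Sat(~busy) = {n0, n4, n7, n8}
Sat(halt | ~busy) = {n0, n1, n4, n7, n8}
Sat((EG (EF (halt | req))) | (halt | ~busy)) = {n0, n1, n2, n4, n5, n7, n8}
EF ((EG (EF (halt | req))) | (halt | ~busy)): least fixpoint, start Z0 = {n0, n1, n2, n4, n5, n7, n8}, add states with some successor in Z. Already a fixed point.
Sat(EF ((EG (EF (halt | req))) | (halt | ~busy))) = {n0, n1, n2, n4, n5, n7, n8}
n1 ∈ Sat(EF ((EG (EF (halt | req))) | (halt | ~busy))) = {n0, n1, n2, n4, n5, n7, n8}, so the formula holds at n1.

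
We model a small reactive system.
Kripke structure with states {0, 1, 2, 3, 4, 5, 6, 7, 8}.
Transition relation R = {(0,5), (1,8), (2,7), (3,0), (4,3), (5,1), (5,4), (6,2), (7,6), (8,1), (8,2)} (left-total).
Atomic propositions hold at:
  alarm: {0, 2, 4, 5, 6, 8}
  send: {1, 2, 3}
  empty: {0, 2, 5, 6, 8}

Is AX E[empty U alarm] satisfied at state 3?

Yes

E[empty U alarm]: least fixpoint, start Z0 = Sat(alarm) = {0, 2, 4, 5, 6, 8}, add states in Sat(empty) with some successor in Z. Already a fixed point.
Sat(E[empty U alarm]) = {0, 2, 4, 5, 6, 8}
Sat(AX E[empty U alarm]) = {s : every successor in {0, 2, 4, 5, 6, 8}} = {0, 1, 3, 6, 7}
3 ∈ Sat(AX E[empty U alarm]) = {0, 1, 3, 6, 7}, so the formula holds at 3.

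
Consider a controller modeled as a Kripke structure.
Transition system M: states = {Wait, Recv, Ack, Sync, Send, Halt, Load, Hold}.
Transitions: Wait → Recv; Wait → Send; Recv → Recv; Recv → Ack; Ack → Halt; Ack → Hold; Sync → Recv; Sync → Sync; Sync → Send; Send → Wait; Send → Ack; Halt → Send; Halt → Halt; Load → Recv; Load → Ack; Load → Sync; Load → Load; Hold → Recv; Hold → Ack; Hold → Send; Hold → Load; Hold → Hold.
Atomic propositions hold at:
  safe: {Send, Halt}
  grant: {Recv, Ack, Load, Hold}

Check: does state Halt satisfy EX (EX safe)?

Sat(EX safe) = {s : some successor in {Send, Halt}} = {Wait, Ack, Sync, Halt, Hold}
Sat(EX (EX safe)) = {s : some successor in {Wait, Ack, Sync, Halt, Hold}} = {Recv, Ack, Sync, Send, Halt, Load, Hold}
Halt ∈ Sat(EX (EX safe)) = {Recv, Ack, Sync, Send, Halt, Load, Hold}, so the formula holds at Halt.

Yes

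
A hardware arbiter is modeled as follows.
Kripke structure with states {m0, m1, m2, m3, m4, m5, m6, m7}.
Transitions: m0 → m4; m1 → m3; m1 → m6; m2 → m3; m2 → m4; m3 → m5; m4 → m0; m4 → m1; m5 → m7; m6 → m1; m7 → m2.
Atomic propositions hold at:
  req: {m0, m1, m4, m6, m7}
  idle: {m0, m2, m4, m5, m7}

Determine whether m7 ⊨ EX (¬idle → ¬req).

Sat(¬idle) = {m1, m3, m6}
Sat(¬req) = {m2, m3, m5}
Sat(¬idle → ¬req) = {m0, m2, m3, m4, m5, m7}
Sat(EX (¬idle → ¬req)) = {s : some successor in {m0, m2, m3, m4, m5, m7}} = {m0, m1, m2, m3, m4, m5, m7}
m7 ∈ Sat(EX (¬idle → ¬req)) = {m0, m1, m2, m3, m4, m5, m7}, so the formula holds at m7.

Yes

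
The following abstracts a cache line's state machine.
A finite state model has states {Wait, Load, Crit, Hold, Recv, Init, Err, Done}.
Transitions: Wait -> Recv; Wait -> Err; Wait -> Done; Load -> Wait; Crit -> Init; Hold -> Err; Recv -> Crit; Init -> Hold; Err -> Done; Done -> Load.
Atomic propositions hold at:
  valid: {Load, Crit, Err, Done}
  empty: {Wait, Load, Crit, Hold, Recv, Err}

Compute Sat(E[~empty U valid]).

{Load, Crit, Err, Done}

Sat(~empty) = {Init, Done}
E[~empty U valid]: least fixpoint, start Z0 = Sat(valid) = {Load, Crit, Err, Done}, add states in Sat(~empty) with some successor in Z. Already a fixed point.
Sat(E[~empty U valid]) = {Load, Crit, Err, Done}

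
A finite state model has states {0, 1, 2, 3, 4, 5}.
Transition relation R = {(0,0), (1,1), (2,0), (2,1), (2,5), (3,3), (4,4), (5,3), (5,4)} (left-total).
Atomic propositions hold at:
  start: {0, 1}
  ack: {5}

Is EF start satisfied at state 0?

Yes

EF start: least fixpoint, start Z0 = {0, 1}, add states with some successor in Z. Z1 = {0, 1, 2}; fixed.
Sat(EF start) = {0, 1, 2}
0 ∈ Sat(EF start) = {0, 1, 2}, so the formula holds at 0.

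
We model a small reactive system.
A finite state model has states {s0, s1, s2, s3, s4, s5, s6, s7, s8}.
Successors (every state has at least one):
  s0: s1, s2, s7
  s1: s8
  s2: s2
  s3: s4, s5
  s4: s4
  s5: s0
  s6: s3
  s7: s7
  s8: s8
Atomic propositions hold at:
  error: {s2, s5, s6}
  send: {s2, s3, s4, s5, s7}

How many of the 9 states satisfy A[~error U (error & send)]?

2

Sat(~error) = {s0, s1, s3, s4, s7, s8}
Sat(error & send) = {s2, s5}
A[~error U (error & send)]: least fixpoint, start Z0 = Sat((error & send)) = {s2, s5}, add states in Sat(~error) with every successor in Z. Already a fixed point.
Sat(A[~error U (error & send)]) = {s2, s5}
|Sat(A[~error U (error & send)])| = |{s2, s5}| = 2.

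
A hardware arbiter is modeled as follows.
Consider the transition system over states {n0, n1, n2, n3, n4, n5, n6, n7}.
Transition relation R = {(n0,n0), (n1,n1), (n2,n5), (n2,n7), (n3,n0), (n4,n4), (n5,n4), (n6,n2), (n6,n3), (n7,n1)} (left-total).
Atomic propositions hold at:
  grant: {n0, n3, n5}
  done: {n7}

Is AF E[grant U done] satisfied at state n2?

E[grant U done]: least fixpoint, start Z0 = Sat(done) = {n7}, add states in Sat(grant) with some successor in Z. Already a fixed point.
Sat(E[grant U done]) = {n7}
AF E[grant U done]: least fixpoint, start Z0 = {n7}, add states with every successor in Z. Already a fixed point.
Sat(AF E[grant U done]) = {n7}
n2 ∉ Sat(AF E[grant U done]) = {n7}, so the formula does not hold at n2.

No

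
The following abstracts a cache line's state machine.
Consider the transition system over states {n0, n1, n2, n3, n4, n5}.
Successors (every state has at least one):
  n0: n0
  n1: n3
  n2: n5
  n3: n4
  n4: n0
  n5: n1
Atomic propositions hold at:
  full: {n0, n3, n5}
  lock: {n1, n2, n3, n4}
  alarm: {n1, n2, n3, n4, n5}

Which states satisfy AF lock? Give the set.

{n1, n2, n3, n4, n5}

AF lock: least fixpoint, start Z0 = {n1, n2, n3, n4}, add states with every successor in Z. Z1 = {n1, n2, n3, n4, n5}; fixed.
Sat(AF lock) = {n1, n2, n3, n4, n5}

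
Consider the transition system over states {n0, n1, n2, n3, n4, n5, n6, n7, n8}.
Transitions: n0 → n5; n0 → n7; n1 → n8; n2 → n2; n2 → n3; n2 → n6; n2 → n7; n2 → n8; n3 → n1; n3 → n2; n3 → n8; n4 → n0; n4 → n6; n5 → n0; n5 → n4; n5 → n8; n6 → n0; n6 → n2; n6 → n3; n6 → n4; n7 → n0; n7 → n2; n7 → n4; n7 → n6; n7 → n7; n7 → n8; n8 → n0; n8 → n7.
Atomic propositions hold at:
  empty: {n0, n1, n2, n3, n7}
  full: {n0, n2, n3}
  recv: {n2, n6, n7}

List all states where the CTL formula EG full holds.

{n2, n3}

EG full: greatest fixpoint, start Z0 = {n0, n2, n3}, keep only states in Sat with some successor in Z. Z1 = {n2, n3}; fixed.
Sat(EG full) = {n2, n3}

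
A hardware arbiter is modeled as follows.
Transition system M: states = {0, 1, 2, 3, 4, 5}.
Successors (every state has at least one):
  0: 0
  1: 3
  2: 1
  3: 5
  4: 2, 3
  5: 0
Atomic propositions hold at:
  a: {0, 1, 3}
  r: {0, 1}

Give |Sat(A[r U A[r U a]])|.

3

A[r U a]: least fixpoint, start Z0 = Sat(a) = {0, 1, 3}, add states in Sat(r) with every successor in Z. Already a fixed point.
Sat(A[r U a]) = {0, 1, 3}
A[r U A[r U a]]: least fixpoint, start Z0 = Sat(A[r U a]) = {0, 1, 3}, add states in Sat(r) with every successor in Z. Already a fixed point.
Sat(A[r U A[r U a]]) = {0, 1, 3}
|Sat(A[r U A[r U a]])| = |{0, 1, 3}| = 3.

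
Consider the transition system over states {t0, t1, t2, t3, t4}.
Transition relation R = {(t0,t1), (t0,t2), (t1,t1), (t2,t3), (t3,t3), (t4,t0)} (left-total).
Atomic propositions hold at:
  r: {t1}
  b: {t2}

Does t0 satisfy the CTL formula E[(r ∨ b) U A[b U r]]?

Sat(r ∨ b) = {t1, t2}
A[b U r]: least fixpoint, start Z0 = Sat(r) = {t1}, add states in Sat(b) with every successor in Z. Already a fixed point.
Sat(A[b U r]) = {t1}
E[(r ∨ b) U A[b U r]]: least fixpoint, start Z0 = Sat(A[b U r]) = {t1}, add states in Sat(r ∨ b) with some successor in Z. Already a fixed point.
Sat(E[(r ∨ b) U A[b U r]]) = {t1}
t0 ∉ Sat(E[(r ∨ b) U A[b U r]]) = {t1}, so the formula does not hold at t0.

No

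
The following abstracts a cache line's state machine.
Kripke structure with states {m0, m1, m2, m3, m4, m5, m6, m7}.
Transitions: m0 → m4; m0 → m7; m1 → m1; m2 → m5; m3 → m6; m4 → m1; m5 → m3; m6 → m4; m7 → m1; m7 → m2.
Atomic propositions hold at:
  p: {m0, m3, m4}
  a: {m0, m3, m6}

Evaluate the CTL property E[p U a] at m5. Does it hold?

E[p U a]: least fixpoint, start Z0 = Sat(a) = {m0, m3, m6}, add states in Sat(p) with some successor in Z. Already a fixed point.
Sat(E[p U a]) = {m0, m3, m6}
m5 ∉ Sat(E[p U a]) = {m0, m3, m6}, so the formula does not hold at m5.

No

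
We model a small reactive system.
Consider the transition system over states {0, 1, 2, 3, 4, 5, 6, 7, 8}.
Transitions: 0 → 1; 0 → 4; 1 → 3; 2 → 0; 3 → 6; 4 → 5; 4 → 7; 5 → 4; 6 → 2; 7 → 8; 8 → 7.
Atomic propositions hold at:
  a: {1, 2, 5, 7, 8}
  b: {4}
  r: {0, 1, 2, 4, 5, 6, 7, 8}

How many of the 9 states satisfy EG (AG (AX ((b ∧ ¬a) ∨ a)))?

Sat(¬a) = {0, 3, 4, 6}
Sat(b ∧ ¬a) = {4}
Sat((b ∧ ¬a) ∨ a) = {1, 2, 4, 5, 7, 8}
Sat(AX ((b ∧ ¬a) ∨ a)) = {s : every successor in {1, 2, 4, 5, 7, 8}} = {0, 4, 5, 6, 7, 8}
AG (AX ((b ∧ ¬a) ∨ a)): greatest fixpoint, start Z0 = {0, 4, 5, 6, 7, 8}, keep only states in Sat with every successor in Z. Z1 = {4, 5, 7, 8}; fixed.
Sat(AG (AX ((b ∧ ¬a) ∨ a))) = {4, 5, 7, 8}
EG (AG (AX ((b ∧ ¬a) ∨ a))): greatest fixpoint, start Z0 = {4, 5, 7, 8}, keep only states in Sat with some successor in Z. Already a fixed point.
Sat(EG (AG (AX ((b ∧ ¬a) ∨ a)))) = {4, 5, 7, 8}
|Sat(EG (AG (AX ((b ∧ ¬a) ∨ a))))| = |{4, 5, 7, 8}| = 4.

4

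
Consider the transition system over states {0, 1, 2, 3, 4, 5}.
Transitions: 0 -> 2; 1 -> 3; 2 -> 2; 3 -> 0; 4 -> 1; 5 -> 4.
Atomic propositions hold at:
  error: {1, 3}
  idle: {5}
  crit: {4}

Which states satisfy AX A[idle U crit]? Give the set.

{5}

A[idle U crit]: least fixpoint, start Z0 = Sat(crit) = {4}, add states in Sat(idle) with every successor in Z. Z1 = {4, 5}; fixed.
Sat(A[idle U crit]) = {4, 5}
Sat(AX A[idle U crit]) = {s : every successor in {4, 5}} = {5}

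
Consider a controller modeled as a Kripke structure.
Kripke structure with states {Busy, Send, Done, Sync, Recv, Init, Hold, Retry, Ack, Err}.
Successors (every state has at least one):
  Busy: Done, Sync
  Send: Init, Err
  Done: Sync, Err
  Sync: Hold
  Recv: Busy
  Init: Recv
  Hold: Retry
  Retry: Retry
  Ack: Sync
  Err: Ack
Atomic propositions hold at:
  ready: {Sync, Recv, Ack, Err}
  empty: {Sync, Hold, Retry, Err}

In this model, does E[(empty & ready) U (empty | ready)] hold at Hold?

Sat(empty & ready) = {Sync, Err}
Sat(empty | ready) = {Sync, Recv, Hold, Retry, Ack, Err}
E[(empty & ready) U (empty | ready)]: least fixpoint, start Z0 = Sat((empty | ready)) = {Sync, Recv, Hold, Retry, Ack, Err}, add states in Sat(empty & ready) with some successor in Z. Already a fixed point.
Sat(E[(empty & ready) U (empty | ready)]) = {Sync, Recv, Hold, Retry, Ack, Err}
Hold ∈ Sat(E[(empty & ready) U (empty | ready)]) = {Sync, Recv, Hold, Retry, Ack, Err}, so the formula holds at Hold.

Yes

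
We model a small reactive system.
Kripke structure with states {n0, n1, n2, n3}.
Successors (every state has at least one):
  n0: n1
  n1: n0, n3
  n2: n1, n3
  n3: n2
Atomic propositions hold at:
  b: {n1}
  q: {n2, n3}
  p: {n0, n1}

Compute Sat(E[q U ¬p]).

{n2, n3}

Sat(¬p) = {n2, n3}
E[q U ¬p]: least fixpoint, start Z0 = Sat(¬p) = {n2, n3}, add states in Sat(q) with some successor in Z. Already a fixed point.
Sat(E[q U ¬p]) = {n2, n3}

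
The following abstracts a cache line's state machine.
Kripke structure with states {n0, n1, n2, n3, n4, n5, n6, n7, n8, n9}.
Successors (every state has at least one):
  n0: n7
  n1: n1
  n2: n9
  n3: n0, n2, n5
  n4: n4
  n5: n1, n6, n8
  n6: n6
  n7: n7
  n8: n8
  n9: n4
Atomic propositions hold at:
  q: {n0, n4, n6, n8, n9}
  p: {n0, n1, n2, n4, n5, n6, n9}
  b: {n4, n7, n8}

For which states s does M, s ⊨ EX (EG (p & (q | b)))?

{n2, n4, n5, n6, n9}

Sat(q | b) = {n0, n4, n6, n7, n8, n9}
Sat(p & (q | b)) = {n0, n4, n6, n9}
EG (p & (q | b)): greatest fixpoint, start Z0 = {n0, n4, n6, n9}, keep only states in Sat with some successor in Z. Z1 = {n4, n6, n9}; fixed.
Sat(EG (p & (q | b))) = {n4, n6, n9}
Sat(EX (EG (p & (q | b)))) = {s : some successor in {n4, n6, n9}} = {n2, n4, n5, n6, n9}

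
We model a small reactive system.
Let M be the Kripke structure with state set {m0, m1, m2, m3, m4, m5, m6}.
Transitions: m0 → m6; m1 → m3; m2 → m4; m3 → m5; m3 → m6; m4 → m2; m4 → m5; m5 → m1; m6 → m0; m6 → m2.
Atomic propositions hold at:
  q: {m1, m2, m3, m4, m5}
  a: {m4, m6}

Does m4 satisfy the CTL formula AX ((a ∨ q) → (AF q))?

Yes

Sat(a ∨ q) = {m1, m2, m3, m4, m5, m6}
AF q: least fixpoint, start Z0 = {m1, m2, m3, m4, m5}, add states with every successor in Z. Already a fixed point.
Sat(AF q) = {m1, m2, m3, m4, m5}
Sat((a ∨ q) → (AF q)) = {m0, m1, m2, m3, m4, m5}
Sat(AX ((a ∨ q) → (AF q))) = {s : every successor in {m0, m1, m2, m3, m4, m5}} = {m1, m2, m4, m5, m6}
m4 ∈ Sat(AX ((a ∨ q) → (AF q))) = {m1, m2, m4, m5, m6}, so the formula holds at m4.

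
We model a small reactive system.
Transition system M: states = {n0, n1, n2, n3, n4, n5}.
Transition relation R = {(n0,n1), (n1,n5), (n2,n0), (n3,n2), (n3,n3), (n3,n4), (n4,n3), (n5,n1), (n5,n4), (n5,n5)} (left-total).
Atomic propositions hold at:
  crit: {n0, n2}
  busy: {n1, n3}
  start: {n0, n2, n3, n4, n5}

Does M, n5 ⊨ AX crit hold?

Sat(AX crit) = {s : every successor in {n0, n2}} = {n2}
n5 ∉ Sat(AX crit) = {n2}, so the formula does not hold at n5.

No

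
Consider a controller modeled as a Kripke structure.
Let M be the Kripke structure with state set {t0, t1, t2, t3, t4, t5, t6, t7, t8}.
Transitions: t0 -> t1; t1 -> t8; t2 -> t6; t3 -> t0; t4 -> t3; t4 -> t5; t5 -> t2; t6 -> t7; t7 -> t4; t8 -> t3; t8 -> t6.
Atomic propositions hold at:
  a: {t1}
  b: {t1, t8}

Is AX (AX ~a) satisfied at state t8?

Yes

Sat(~a) = {t0, t2, t3, t4, t5, t6, t7, t8}
Sat(AX ~a) = {s : every successor in {t0, t2, t3, t4, t5, t6, t7, t8}} = {t1, t2, t3, t4, t5, t6, t7, t8}
Sat(AX (AX ~a)) = {s : every successor in {t1, t2, t3, t4, t5, t6, t7, t8}} = {t0, t1, t2, t4, t5, t6, t7, t8}
t8 ∈ Sat(AX (AX ~a)) = {t0, t1, t2, t4, t5, t6, t7, t8}, so the formula holds at t8.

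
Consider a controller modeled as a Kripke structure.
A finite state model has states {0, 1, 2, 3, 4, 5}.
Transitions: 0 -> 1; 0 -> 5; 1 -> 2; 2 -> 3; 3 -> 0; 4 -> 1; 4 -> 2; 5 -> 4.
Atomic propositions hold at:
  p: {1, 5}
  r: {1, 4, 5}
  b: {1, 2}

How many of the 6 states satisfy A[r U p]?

2

A[r U p]: least fixpoint, start Z0 = Sat(p) = {1, 5}, add states in Sat(r) with every successor in Z. Already a fixed point.
Sat(A[r U p]) = {1, 5}
|Sat(A[r U p])| = |{1, 5}| = 2.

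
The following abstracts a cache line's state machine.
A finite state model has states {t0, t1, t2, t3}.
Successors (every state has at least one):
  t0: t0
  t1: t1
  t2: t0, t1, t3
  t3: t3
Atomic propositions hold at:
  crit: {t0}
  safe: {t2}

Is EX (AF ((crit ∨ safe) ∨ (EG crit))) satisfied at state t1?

Sat(crit ∨ safe) = {t0, t2}
EG crit: greatest fixpoint, start Z0 = {t0}, keep only states in Sat with some successor in Z. Already a fixed point.
Sat(EG crit) = {t0}
Sat((crit ∨ safe) ∨ (EG crit)) = {t0, t2}
AF ((crit ∨ safe) ∨ (EG crit)): least fixpoint, start Z0 = {t0, t2}, add states with every successor in Z. Already a fixed point.
Sat(AF ((crit ∨ safe) ∨ (EG crit))) = {t0, t2}
Sat(EX (AF ((crit ∨ safe) ∨ (EG crit)))) = {s : some successor in {t0, t2}} = {t0, t2}
t1 ∉ Sat(EX (AF ((crit ∨ safe) ∨ (EG crit)))) = {t0, t2}, so the formula does not hold at t1.

No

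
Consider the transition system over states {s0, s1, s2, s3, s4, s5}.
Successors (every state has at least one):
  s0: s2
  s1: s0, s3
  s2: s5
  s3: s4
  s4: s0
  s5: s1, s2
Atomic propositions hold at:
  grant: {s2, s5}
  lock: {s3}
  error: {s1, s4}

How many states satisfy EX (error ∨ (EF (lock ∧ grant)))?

2

Sat(lock ∧ grant) = ∅
EF (lock ∧ grant): least fixpoint, start Z0 = ∅, add states with some successor in Z. Already a fixed point.
Sat(EF (lock ∧ grant)) = ∅
Sat(error ∨ (EF (lock ∧ grant))) = {s1, s4}
Sat(EX (error ∨ (EF (lock ∧ grant)))) = {s : some successor in {s1, s4}} = {s3, s5}
|Sat(EX (error ∨ (EF (lock ∧ grant))))| = |{s3, s5}| = 2.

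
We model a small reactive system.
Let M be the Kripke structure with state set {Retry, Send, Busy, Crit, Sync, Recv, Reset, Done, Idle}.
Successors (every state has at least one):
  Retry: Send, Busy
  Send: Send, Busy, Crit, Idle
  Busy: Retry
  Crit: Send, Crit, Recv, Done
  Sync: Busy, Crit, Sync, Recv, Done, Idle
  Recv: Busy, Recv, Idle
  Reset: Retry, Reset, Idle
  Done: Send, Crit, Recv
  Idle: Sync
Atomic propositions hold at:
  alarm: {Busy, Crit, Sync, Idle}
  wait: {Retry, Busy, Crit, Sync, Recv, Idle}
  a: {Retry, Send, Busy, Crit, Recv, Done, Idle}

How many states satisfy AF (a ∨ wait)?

Sat(a ∨ wait) = {Retry, Send, Busy, Crit, Sync, Recv, Done, Idle}
AF (a ∨ wait): least fixpoint, start Z0 = {Retry, Send, Busy, Crit, Sync, Recv, Done, Idle}, add states with every successor in Z. Already a fixed point.
Sat(AF (a ∨ wait)) = {Retry, Send, Busy, Crit, Sync, Recv, Done, Idle}
|Sat(AF (a ∨ wait))| = |{Retry, Send, Busy, Crit, Sync, Recv, Done, Idle}| = 8.

8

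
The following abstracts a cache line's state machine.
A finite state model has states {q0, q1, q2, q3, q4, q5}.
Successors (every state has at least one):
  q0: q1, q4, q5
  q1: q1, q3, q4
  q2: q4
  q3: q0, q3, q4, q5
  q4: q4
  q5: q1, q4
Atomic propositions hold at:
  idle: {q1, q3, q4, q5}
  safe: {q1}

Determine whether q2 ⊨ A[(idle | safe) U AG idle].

No

Sat(idle | safe) = {q1, q3, q4, q5}
AG idle: greatest fixpoint, start Z0 = {q1, q3, q4, q5}, keep only states in Sat with every successor in Z. Z1 = {q1, q4, q5}; Z2 = {q4, q5}; Z3 = {q4}; fixed.
Sat(AG idle) = {q4}
A[(idle | safe) U AG idle]: least fixpoint, start Z0 = Sat(AG idle) = {q4}, add states in Sat(idle | safe) with every successor in Z. Already a fixed point.
Sat(A[(idle | safe) U AG idle]) = {q4}
q2 ∉ Sat(A[(idle | safe) U AG idle]) = {q4}, so the formula does not hold at q2.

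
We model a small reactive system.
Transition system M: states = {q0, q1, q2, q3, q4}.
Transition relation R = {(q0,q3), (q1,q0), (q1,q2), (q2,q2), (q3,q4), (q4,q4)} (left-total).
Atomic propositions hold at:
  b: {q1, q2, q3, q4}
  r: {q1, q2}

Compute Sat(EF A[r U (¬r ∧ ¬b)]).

Sat(¬r) = {q0, q3, q4}
Sat(¬b) = {q0}
Sat(¬r ∧ ¬b) = {q0}
A[r U (¬r ∧ ¬b)]: least fixpoint, start Z0 = Sat((¬r ∧ ¬b)) = {q0}, add states in Sat(r) with every successor in Z. Already a fixed point.
Sat(A[r U (¬r ∧ ¬b)]) = {q0}
EF A[r U (¬r ∧ ¬b)]: least fixpoint, start Z0 = {q0}, add states with some successor in Z. Z1 = {q0, q1}; fixed.
Sat(EF A[r U (¬r ∧ ¬b)]) = {q0, q1}

{q0, q1}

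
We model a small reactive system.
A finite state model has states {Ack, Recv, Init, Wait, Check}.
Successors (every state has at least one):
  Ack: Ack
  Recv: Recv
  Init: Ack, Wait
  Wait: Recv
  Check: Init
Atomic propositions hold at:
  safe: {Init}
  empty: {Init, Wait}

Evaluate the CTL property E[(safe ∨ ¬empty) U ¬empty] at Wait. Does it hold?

Sat(¬empty) = {Ack, Recv, Check}
Sat(safe ∨ ¬empty) = {Ack, Recv, Init, Check}
E[(safe ∨ ¬empty) U ¬empty]: least fixpoint, start Z0 = Sat(¬empty) = {Ack, Recv, Check}, add states in Sat(safe ∨ ¬empty) with some successor in Z. Z1 = {Ack, Recv, Init, Check}; fixed.
Sat(E[(safe ∨ ¬empty) U ¬empty]) = {Ack, Recv, Init, Check}
Wait ∉ Sat(E[(safe ∨ ¬empty) U ¬empty]) = {Ack, Recv, Init, Check}, so the formula does not hold at Wait.

No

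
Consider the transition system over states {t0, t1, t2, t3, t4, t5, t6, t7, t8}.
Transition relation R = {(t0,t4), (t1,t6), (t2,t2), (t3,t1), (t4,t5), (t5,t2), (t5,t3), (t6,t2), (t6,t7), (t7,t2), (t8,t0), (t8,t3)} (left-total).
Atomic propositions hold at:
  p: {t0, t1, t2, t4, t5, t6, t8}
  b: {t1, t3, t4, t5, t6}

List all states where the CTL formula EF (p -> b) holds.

{t0, t1, t3, t4, t5, t6, t7, t8}

Sat(p -> b) = {t1, t3, t4, t5, t6, t7}
EF (p -> b): least fixpoint, start Z0 = {t1, t3, t4, t5, t6, t7}, add states with some successor in Z. Z1 = {t0, t1, t3, t4, t5, t6, t7, t8}; fixed.
Sat(EF (p -> b)) = {t0, t1, t3, t4, t5, t6, t7, t8}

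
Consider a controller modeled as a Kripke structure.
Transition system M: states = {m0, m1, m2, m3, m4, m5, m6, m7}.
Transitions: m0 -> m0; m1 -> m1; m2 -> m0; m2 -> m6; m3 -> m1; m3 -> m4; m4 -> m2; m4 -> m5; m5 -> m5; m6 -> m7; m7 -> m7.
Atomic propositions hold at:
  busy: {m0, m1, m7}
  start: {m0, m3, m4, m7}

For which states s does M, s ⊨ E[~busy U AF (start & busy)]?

{m0, m2, m3, m4, m6, m7}

Sat(~busy) = {m2, m3, m4, m5, m6}
Sat(start & busy) = {m0, m7}
AF (start & busy): least fixpoint, start Z0 = {m0, m7}, add states with every successor in Z. Z1 = {m0, m6, m7}; Z2 = {m0, m2, m6, m7}; fixed.
Sat(AF (start & busy)) = {m0, m2, m6, m7}
E[~busy U AF (start & busy)]: least fixpoint, start Z0 = Sat(AF (start & busy)) = {m0, m2, m6, m7}, add states in Sat(~busy) with some successor in Z. Z1 = {m0, m2, m4, m6, m7}; Z2 = {m0, m2, m3, m4, m6, m7}; fixed.
Sat(E[~busy U AF (start & busy)]) = {m0, m2, m3, m4, m6, m7}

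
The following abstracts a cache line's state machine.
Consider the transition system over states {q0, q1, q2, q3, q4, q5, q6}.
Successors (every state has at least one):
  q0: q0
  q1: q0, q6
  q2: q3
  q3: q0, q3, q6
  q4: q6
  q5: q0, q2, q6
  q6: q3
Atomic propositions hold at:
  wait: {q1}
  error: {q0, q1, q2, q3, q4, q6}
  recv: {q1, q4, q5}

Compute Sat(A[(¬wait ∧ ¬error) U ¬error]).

{q5}

Sat(¬wait) = {q0, q2, q3, q4, q5, q6}
Sat(¬error) = {q5}
Sat(¬wait ∧ ¬error) = {q5}
A[(¬wait ∧ ¬error) U ¬error]: least fixpoint, start Z0 = Sat(¬error) = {q5}, add states in Sat(¬wait ∧ ¬error) with every successor in Z. Already a fixed point.
Sat(A[(¬wait ∧ ¬error) U ¬error]) = {q5}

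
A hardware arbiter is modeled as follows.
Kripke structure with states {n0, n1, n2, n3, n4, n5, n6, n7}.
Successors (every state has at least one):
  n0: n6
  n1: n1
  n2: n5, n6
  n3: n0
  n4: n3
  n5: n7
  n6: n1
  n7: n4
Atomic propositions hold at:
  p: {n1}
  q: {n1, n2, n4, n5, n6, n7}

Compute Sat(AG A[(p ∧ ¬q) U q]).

{n1, n6}

Sat(¬q) = {n0, n3}
Sat(p ∧ ¬q) = ∅
A[(p ∧ ¬q) U q]: least fixpoint, start Z0 = Sat(q) = {n1, n2, n4, n5, n6, n7}, add states in Sat(p ∧ ¬q) with every successor in Z. Already a fixed point.
Sat(A[(p ∧ ¬q) U q]) = {n1, n2, n4, n5, n6, n7}
AG A[(p ∧ ¬q) U q]: greatest fixpoint, start Z0 = {n1, n2, n4, n5, n6, n7}, keep only states in Sat with every successor in Z. Z1 = {n1, n2, n5, n6, n7}; Z2 = {n1, n2, n5, n6}; Z3 = {n1, n2, n6}; Z4 = {n1, n6}; fixed.
Sat(AG A[(p ∧ ¬q) U q]) = {n1, n6}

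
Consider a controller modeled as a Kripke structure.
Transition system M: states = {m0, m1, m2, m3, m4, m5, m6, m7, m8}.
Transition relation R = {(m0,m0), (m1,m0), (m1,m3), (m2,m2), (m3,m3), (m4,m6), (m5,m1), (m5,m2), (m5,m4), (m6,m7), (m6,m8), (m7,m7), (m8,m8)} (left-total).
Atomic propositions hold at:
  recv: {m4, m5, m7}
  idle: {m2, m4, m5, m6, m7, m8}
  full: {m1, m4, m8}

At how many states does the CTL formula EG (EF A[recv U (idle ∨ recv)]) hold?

Sat(idle ∨ recv) = {m2, m4, m5, m6, m7, m8}
A[recv U (idle ∨ recv)]: least fixpoint, start Z0 = Sat((idle ∨ recv)) = {m2, m4, m5, m6, m7, m8}, add states in Sat(recv) with every successor in Z. Already a fixed point.
Sat(A[recv U (idle ∨ recv)]) = {m2, m4, m5, m6, m7, m8}
EF A[recv U (idle ∨ recv)]: least fixpoint, start Z0 = {m2, m4, m5, m6, m7, m8}, add states with some successor in Z. Already a fixed point.
Sat(EF A[recv U (idle ∨ recv)]) = {m2, m4, m5, m6, m7, m8}
EG (EF A[recv U (idle ∨ recv)]): greatest fixpoint, start Z0 = {m2, m4, m5, m6, m7, m8}, keep only states in Sat with some successor in Z. Already a fixed point.
Sat(EG (EF A[recv U (idle ∨ recv)])) = {m2, m4, m5, m6, m7, m8}
|Sat(EG (EF A[recv U (idle ∨ recv)]))| = |{m2, m4, m5, m6, m7, m8}| = 6.

6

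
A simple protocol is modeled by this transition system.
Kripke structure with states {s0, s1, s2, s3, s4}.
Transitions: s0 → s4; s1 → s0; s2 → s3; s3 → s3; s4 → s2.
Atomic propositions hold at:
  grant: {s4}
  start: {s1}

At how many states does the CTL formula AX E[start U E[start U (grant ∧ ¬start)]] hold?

Sat(¬start) = {s0, s2, s3, s4}
Sat(grant ∧ ¬start) = {s4}
E[start U (grant ∧ ¬start)]: least fixpoint, start Z0 = Sat((grant ∧ ¬start)) = {s4}, add states in Sat(start) with some successor in Z. Already a fixed point.
Sat(E[start U (grant ∧ ¬start)]) = {s4}
E[start U E[start U (grant ∧ ¬start)]]: least fixpoint, start Z0 = Sat(E[start U (grant ∧ ¬start)]) = {s4}, add states in Sat(start) with some successor in Z. Already a fixed point.
Sat(E[start U E[start U (grant ∧ ¬start)]]) = {s4}
Sat(AX E[start U E[start U (grant ∧ ¬start)]]) = {s : every successor in {s4}} = {s0}
|Sat(AX E[start U E[start U (grant ∧ ¬start)]])| = |{s0}| = 1.

1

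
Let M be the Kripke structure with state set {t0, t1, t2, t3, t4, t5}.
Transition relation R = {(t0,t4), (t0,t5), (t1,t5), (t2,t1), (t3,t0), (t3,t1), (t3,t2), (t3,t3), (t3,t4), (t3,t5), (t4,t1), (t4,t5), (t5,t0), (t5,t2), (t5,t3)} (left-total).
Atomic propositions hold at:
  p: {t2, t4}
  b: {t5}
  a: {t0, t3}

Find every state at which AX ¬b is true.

Sat(¬b) = {t0, t1, t2, t3, t4}
Sat(AX ¬b) = {s : every successor in {t0, t1, t2, t3, t4}} = {t2, t5}

{t2, t5}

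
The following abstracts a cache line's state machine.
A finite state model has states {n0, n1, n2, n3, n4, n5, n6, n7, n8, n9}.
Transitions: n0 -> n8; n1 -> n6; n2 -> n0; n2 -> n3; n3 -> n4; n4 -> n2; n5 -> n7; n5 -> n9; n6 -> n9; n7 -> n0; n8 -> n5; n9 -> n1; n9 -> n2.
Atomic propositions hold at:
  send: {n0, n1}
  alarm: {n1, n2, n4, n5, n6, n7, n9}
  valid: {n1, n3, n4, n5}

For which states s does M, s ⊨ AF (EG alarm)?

EG alarm: greatest fixpoint, start Z0 = {n1, n2, n4, n5, n6, n7, n9}, keep only states in Sat with some successor in Z. Z1 = {n1, n4, n5, n6, n9}; Z2 = {n1, n5, n6, n9}; fixed.
Sat(EG alarm) = {n1, n5, n6, n9}
AF (EG alarm): least fixpoint, start Z0 = {n1, n5, n6, n9}, add states with every successor in Z. Z1 = {n1, n5, n6, n8, n9}; Z2 = {n0, n1, n5, n6, n8, n9}; Z3 = {n0, n1, n5, n6, n7, n8, n9}; fixed.
Sat(AF (EG alarm)) = {n0, n1, n5, n6, n7, n8, n9}

{n0, n1, n5, n6, n7, n8, n9}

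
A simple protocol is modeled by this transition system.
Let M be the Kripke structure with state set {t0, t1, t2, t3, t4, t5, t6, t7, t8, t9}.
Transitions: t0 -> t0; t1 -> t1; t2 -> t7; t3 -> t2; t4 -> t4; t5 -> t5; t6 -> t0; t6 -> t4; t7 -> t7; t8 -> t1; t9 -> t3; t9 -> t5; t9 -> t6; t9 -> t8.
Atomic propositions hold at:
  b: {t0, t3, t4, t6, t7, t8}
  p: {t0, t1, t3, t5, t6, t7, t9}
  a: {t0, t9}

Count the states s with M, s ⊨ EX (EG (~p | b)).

7

Sat(~p) = {t2, t4, t8}
Sat(~p | b) = {t0, t2, t3, t4, t6, t7, t8}
EG (~p | b): greatest fixpoint, start Z0 = {t0, t2, t3, t4, t6, t7, t8}, keep only states in Sat with some successor in Z. Z1 = {t0, t2, t3, t4, t6, t7}; fixed.
Sat(EG (~p | b)) = {t0, t2, t3, t4, t6, t7}
Sat(EX (EG (~p | b))) = {s : some successor in {t0, t2, t3, t4, t6, t7}} = {t0, t2, t3, t4, t6, t7, t9}
|Sat(EX (EG (~p | b)))| = |{t0, t2, t3, t4, t6, t7, t9}| = 7.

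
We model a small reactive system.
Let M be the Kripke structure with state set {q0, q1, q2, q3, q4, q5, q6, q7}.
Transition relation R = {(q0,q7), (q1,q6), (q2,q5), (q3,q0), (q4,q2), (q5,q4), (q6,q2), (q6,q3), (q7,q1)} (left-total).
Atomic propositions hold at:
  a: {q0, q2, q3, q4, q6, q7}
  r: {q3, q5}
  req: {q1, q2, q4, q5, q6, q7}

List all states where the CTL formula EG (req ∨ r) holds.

Sat(req ∨ r) = {q1, q2, q3, q4, q5, q6, q7}
EG (req ∨ r): greatest fixpoint, start Z0 = {q1, q2, q3, q4, q5, q6, q7}, keep only states in Sat with some successor in Z. Z1 = {q1, q2, q4, q5, q6, q7}; fixed.
Sat(EG (req ∨ r)) = {q1, q2, q4, q5, q6, q7}

{q1, q2, q4, q5, q6, q7}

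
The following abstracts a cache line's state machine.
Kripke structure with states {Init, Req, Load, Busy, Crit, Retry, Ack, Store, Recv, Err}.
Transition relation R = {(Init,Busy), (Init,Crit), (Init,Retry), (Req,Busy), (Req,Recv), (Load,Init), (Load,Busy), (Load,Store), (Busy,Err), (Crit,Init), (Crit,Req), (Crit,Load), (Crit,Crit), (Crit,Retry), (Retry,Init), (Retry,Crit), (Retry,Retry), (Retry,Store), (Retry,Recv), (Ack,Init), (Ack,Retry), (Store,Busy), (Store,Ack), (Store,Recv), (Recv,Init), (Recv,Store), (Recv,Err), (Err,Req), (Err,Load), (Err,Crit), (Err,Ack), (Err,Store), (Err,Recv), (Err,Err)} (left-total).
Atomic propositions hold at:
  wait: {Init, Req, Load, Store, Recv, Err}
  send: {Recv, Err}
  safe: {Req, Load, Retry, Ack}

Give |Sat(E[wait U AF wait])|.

7

AF wait: least fixpoint, start Z0 = {Init, Req, Load, Store, Recv, Err}, add states with every successor in Z. Z1 = {Init, Req, Load, Busy, Store, Recv, Err}; fixed.
Sat(AF wait) = {Init, Req, Load, Busy, Store, Recv, Err}
E[wait U AF wait]: least fixpoint, start Z0 = Sat(AF wait) = {Init, Req, Load, Busy, Store, Recv, Err}, add states in Sat(wait) with some successor in Z. Already a fixed point.
Sat(E[wait U AF wait]) = {Init, Req, Load, Busy, Store, Recv, Err}
|Sat(E[wait U AF wait])| = |{Init, Req, Load, Busy, Store, Recv, Err}| = 7.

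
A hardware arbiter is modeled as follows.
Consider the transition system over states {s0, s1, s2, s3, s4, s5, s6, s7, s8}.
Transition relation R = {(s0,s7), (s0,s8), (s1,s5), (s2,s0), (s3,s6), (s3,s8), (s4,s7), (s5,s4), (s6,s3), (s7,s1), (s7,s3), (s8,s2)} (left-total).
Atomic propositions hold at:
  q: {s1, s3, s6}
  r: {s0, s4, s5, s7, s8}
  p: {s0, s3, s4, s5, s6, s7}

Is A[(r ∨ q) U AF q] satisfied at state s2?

Sat(r ∨ q) = {s0, s1, s3, s4, s5, s6, s7, s8}
AF q: least fixpoint, start Z0 = {s1, s3, s6}, add states with every successor in Z. Z1 = {s1, s3, s6, s7}; Z2 = {s1, s3, s4, s6, s7}; Z3 = {s1, s3, s4, s5, s6, s7}; fixed.
Sat(AF q) = {s1, s3, s4, s5, s6, s7}
A[(r ∨ q) U AF q]: least fixpoint, start Z0 = Sat(AF q) = {s1, s3, s4, s5, s6, s7}, add states in Sat(r ∨ q) with every successor in Z. Already a fixed point.
Sat(A[(r ∨ q) U AF q]) = {s1, s3, s4, s5, s6, s7}
s2 ∉ Sat(A[(r ∨ q) U AF q]) = {s1, s3, s4, s5, s6, s7}, so the formula does not hold at s2.

No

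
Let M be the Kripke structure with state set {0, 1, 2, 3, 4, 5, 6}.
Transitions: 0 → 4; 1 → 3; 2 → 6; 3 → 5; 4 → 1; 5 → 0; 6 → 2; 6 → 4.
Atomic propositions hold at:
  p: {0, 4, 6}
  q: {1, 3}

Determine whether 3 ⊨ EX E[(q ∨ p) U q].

No

Sat(q ∨ p) = {0, 1, 3, 4, 6}
E[(q ∨ p) U q]: least fixpoint, start Z0 = Sat(q) = {1, 3}, add states in Sat(q ∨ p) with some successor in Z. Z1 = {1, 3, 4}; Z2 = {0, 1, 3, 4, 6}; fixed.
Sat(E[(q ∨ p) U q]) = {0, 1, 3, 4, 6}
Sat(EX E[(q ∨ p) U q]) = {s : some successor in {0, 1, 3, 4, 6}} = {0, 1, 2, 4, 5, 6}
3 ∉ Sat(EX E[(q ∨ p) U q]) = {0, 1, 2, 4, 5, 6}, so the formula does not hold at 3.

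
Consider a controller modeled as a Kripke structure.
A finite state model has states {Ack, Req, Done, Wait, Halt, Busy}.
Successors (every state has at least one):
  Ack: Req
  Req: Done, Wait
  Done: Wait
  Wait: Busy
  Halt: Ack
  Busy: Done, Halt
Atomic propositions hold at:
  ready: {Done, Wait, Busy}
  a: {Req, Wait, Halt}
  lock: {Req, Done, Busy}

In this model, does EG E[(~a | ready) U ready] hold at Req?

No

Sat(~a) = {Ack, Done, Busy}
Sat(~a | ready) = {Ack, Done, Wait, Busy}
E[(~a | ready) U ready]: least fixpoint, start Z0 = Sat(ready) = {Done, Wait, Busy}, add states in Sat(~a | ready) with some successor in Z. Already a fixed point.
Sat(E[(~a | ready) U ready]) = {Done, Wait, Busy}
EG E[(~a | ready) U ready]: greatest fixpoint, start Z0 = {Done, Wait, Busy}, keep only states in Sat with some successor in Z. Already a fixed point.
Sat(EG E[(~a | ready) U ready]) = {Done, Wait, Busy}
Req ∉ Sat(EG E[(~a | ready) U ready]) = {Done, Wait, Busy}, so the formula does not hold at Req.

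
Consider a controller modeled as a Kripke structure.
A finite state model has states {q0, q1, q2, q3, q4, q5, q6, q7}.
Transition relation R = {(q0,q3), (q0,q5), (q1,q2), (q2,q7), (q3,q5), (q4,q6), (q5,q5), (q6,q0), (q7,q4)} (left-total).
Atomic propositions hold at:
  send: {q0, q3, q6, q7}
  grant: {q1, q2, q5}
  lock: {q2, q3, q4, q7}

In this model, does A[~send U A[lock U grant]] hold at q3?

Yes

Sat(~send) = {q1, q2, q4, q5}
A[lock U grant]: least fixpoint, start Z0 = Sat(grant) = {q1, q2, q5}, add states in Sat(lock) with every successor in Z. Z1 = {q1, q2, q3, q5}; fixed.
Sat(A[lock U grant]) = {q1, q2, q3, q5}
A[~send U A[lock U grant]]: least fixpoint, start Z0 = Sat(A[lock U grant]) = {q1, q2, q3, q5}, add states in Sat(~send) with every successor in Z. Already a fixed point.
Sat(A[~send U A[lock U grant]]) = {q1, q2, q3, q5}
q3 ∈ Sat(A[~send U A[lock U grant]]) = {q1, q2, q3, q5}, so the formula holds at q3.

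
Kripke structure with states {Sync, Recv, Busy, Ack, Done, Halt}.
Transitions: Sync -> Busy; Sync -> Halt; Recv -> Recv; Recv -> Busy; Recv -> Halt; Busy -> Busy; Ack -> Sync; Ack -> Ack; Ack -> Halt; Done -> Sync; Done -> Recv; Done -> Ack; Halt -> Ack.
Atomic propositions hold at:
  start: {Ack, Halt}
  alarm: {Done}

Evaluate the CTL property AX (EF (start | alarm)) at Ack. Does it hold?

Sat(start | alarm) = {Ack, Done, Halt}
EF (start | alarm): least fixpoint, start Z0 = {Ack, Done, Halt}, add states with some successor in Z. Z1 = {Sync, Recv, Ack, Done, Halt}; fixed.
Sat(EF (start | alarm)) = {Sync, Recv, Ack, Done, Halt}
Sat(AX (EF (start | alarm))) = {s : every successor in {Sync, Recv, Ack, Done, Halt}} = {Ack, Done, Halt}
Ack ∈ Sat(AX (EF (start | alarm))) = {Ack, Done, Halt}, so the formula holds at Ack.

Yes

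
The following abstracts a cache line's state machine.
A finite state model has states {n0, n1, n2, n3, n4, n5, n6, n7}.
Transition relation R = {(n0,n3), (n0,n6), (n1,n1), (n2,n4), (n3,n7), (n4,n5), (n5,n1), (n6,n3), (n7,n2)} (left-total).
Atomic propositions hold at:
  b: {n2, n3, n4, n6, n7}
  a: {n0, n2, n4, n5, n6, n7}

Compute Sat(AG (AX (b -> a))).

{n1, n2, n3, n4, n5, n7}

Sat(b -> a) = {n0, n1, n2, n4, n5, n6, n7}
Sat(AX (b -> a)) = {s : every successor in {n0, n1, n2, n4, n5, n6, n7}} = {n1, n2, n3, n4, n5, n7}
AG (AX (b -> a)): greatest fixpoint, start Z0 = {n1, n2, n3, n4, n5, n7}, keep only states in Sat with every successor in Z. Already a fixed point.
Sat(AG (AX (b -> a))) = {n1, n2, n3, n4, n5, n7}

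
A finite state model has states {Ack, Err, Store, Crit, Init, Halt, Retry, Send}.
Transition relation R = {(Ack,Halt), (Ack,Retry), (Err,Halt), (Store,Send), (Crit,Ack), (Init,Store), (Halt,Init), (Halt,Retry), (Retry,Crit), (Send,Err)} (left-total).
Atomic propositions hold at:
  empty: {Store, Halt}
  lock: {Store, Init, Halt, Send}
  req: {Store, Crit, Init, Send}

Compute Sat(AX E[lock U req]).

{Err, Store, Init, Retry}

E[lock U req]: least fixpoint, start Z0 = Sat(req) = {Store, Crit, Init, Send}, add states in Sat(lock) with some successor in Z. Z1 = {Store, Crit, Init, Halt, Send}; fixed.
Sat(E[lock U req]) = {Store, Crit, Init, Halt, Send}
Sat(AX E[lock U req]) = {s : every successor in {Store, Crit, Init, Halt, Send}} = {Err, Store, Init, Retry}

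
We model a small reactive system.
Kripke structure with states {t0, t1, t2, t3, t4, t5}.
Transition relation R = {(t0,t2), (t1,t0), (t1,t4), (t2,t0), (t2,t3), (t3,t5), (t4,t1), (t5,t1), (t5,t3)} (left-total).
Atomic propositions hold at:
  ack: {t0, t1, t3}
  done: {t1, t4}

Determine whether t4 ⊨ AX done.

Yes

Sat(AX done) = {s : every successor in {t1, t4}} = {t4}
t4 ∈ Sat(AX done) = {t4}, so the formula holds at t4.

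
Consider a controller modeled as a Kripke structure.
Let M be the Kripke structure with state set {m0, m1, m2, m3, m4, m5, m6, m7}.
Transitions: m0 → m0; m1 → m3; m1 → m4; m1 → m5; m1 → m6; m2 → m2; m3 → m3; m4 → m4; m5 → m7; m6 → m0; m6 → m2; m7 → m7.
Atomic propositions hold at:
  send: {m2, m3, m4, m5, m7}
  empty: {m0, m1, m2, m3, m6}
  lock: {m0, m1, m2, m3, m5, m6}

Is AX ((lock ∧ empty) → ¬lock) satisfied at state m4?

Sat(lock ∧ empty) = {m0, m1, m2, m3, m6}
Sat(¬lock) = {m4, m7}
Sat((lock ∧ empty) → ¬lock) = {m4, m5, m7}
Sat(AX ((lock ∧ empty) → ¬lock)) = {s : every successor in {m4, m5, m7}} = {m4, m5, m7}
m4 ∈ Sat(AX ((lock ∧ empty) → ¬lock)) = {m4, m5, m7}, so the formula holds at m4.

Yes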